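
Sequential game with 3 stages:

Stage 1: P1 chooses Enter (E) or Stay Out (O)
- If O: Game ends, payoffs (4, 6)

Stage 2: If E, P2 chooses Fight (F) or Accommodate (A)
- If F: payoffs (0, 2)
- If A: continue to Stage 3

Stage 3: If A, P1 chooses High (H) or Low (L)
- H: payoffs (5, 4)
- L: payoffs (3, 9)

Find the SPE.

SPE: (E, A, H); Outcome (5, 4)

Work:
Stage 3: P1 chooses H (5 vs 3)
Stage 2: P2: F->2, A->4 (anticipating H). Choose A
Stage 1: P1: O->4, E->5 (anticipating A, H). Choose E
SPE path: E -> A -> H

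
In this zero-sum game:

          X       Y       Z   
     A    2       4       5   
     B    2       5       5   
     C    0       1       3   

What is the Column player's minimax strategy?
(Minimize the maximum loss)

Column should play X, value = 2

Work:
Column player minimizes Row's maximum payoff:
Column X: max payoff to Row = 2
Column Y: max payoff to Row = 5
Column Z: max payoff to Row = 5
Minimum is 2, achieved by column X.
Minimax strategy: X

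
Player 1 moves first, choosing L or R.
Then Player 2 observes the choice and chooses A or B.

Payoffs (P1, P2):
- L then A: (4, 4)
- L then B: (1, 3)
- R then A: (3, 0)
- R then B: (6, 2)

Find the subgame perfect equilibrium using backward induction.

P1 plays R, P2 plays A after L and B after R; Payoff (6, 2)

Work:
Backward induction:
After L: P2 chooses A → P1 gets 4
After R: P2 chooses B → P1 gets 6
P1 chooses R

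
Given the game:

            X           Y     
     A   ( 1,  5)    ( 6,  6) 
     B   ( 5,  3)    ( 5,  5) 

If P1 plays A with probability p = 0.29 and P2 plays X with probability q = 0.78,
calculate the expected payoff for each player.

E[P1] = 4.159, E[P2] = 3.9562

Work:
E[P1] = p·q·π₁(A,X) + p·(1-q)·π₁(A,Y) + (1-p)·q·π₁(B,X) + (1-p)·(1-q)·π₁(B,Y)
= 0.29·0.78·1 + 0.29·0.22·6 + 0.71·0.78·5 + 0.71·0.22·5
= 4.159

E[P2] = 3.9562 (similar calculation)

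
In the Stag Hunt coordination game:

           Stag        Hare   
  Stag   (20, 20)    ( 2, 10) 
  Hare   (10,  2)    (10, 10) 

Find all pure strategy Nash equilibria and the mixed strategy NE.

Pure NE: (Stag, Stag) and (Hare, Hare); Mixed NE: p = 0.4444, q = 0.4444

Work:
Check pure NE:
(Stag, Stag): (20, 20) - no unilateral deviation beneficial
(Hare, Hare): (10, 10) - no unilateral deviation beneficial
Mixed NE: P1 plays Stag with p = 0.4444, P2 plays Stag with q = 0.4444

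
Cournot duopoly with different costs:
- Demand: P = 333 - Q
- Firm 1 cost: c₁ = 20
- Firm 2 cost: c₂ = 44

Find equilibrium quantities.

q₁* = 112.33, q₂* = 88.33

Work:
Reaction: q₁ = (333 - 20 - q₂)/2
Reaction: q₂ = (333 - 44 - q₁)/2
Solve simultaneously:
q₁* = (333 - 2×20 + 44)/3 = 112.33
q₂* = (333 - 2×44 + 20)/3 = 88.33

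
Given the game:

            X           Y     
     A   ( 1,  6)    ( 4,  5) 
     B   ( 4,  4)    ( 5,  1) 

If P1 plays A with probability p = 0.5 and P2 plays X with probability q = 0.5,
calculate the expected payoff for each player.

E[P1] = 3.5, E[P2] = 4.0

Work:
E[P1] = p·q·π₁(A,X) + p·(1-q)·π₁(A,Y) + (1-p)·q·π₁(B,X) + (1-p)·(1-q)·π₁(B,Y)
= 0.5·0.5·1 + 0.5·0.5·4 + 0.5·0.5·4 + 0.5·0.5·5
= 3.5

E[P2] = 4.0 (similar calculation)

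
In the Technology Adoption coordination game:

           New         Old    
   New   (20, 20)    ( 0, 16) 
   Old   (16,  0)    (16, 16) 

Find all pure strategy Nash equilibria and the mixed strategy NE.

Pure NE: (New, New) and (Old, Old); Mixed NE: p = 0.8, q = 0.8

Work:
Check pure NE:
(New, New): (20, 20) - no unilateral deviation beneficial
(Old, Old): (16, 16) - no unilateral deviation beneficial
Mixed NE: P1 plays New with p = 0.8, P2 plays New with q = 0.8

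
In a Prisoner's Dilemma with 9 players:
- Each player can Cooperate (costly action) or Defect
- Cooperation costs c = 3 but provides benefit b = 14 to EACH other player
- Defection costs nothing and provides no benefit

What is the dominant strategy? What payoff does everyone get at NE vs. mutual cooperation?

Dominant: Defect; NE payoff = 0; Coop payoff = 109

Work:
Defect dominates (saves cost c = 3, benefit to others is external)
NE: All defect → everyone gets 0
If all cooperate: each receives (8)×14 - 3 = 109
Social dilemma: 109 > 0 but NE gives 0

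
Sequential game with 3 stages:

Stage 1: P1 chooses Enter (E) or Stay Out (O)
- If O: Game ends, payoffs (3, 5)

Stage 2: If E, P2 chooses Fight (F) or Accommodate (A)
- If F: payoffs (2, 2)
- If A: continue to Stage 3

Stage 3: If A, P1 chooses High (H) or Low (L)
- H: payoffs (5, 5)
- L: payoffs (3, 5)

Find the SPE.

SPE: (E, A, H); Outcome (5, 5)

Work:
Stage 3: P1 chooses H (5 vs 3)
Stage 2: P2: F->2, A->5 (anticipating H). Choose A
Stage 1: P1: O->3, E->5 (anticipating A, H). Choose E
SPE path: E -> A -> H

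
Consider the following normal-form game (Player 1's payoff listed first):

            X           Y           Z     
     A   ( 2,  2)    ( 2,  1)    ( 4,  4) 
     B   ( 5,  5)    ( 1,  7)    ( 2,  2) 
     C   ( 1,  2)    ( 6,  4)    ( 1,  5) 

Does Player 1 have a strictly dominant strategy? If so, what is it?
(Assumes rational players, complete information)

No strictly dominant strategy exists for Player 1

Work:
A strategy strictly dominates another if it gives a strictly higher payoff against every opponent action. Compare each pair of P1's strategies column-by-column:
  A vs B: [2 vs 5, 2 vs 1, 4 vs 2] → A does not strictly dominate B (column X: 2 ≤ 5)
  A vs C: [2 vs 1, 2 vs 6, 4 vs 1] → A does not strictly dominate C (column Y: 2 ≤ 6)
  B vs A: [5 vs 2, 1 vs 2, 2 vs 4] → B does not strictly dominate A (column Y: 1 ≤ 2)
  B vs C: [5 vs 1, 1 vs 6, 2 vs 1] → B does not strictly dominate C (column Y: 1 ≤ 6)
  C vs A: [1 vs 2, 6 vs 2, 1 vs 4] → C does not strictly dominate A (column X: 1 ≤ 2)
  C vs B: [1 vs 5, 6 vs 1, 1 vs 2] → C does not strictly dominate B (column X: 1 ≤ 5)
No single strategy strictly dominates all others → no strictly dominant strategy.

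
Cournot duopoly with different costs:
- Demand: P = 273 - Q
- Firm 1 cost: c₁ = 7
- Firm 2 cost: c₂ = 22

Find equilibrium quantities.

q₁* = 93.67, q₂* = 78.67

Work:
Reaction: q₁ = (273 - 7 - q₂)/2
Reaction: q₂ = (273 - 22 - q₁)/2
Solve simultaneously:
q₁* = (273 - 2×7 + 22)/3 = 93.67
q₂* = (273 - 2×22 + 7)/3 = 78.67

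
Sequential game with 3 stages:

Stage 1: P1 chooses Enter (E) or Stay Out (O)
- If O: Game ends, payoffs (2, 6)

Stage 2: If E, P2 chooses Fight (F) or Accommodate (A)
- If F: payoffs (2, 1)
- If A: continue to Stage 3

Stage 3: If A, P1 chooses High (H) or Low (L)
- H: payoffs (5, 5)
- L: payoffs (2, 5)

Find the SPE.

SPE: (E, A, H); Outcome (5, 5)

Work:
Stage 3: P1 chooses H (5 vs 2)
Stage 2: P2: F->1, A->5 (anticipating H). Choose A
Stage 1: P1: O->2, E->5 (anticipating A, H). Choose E
SPE path: E -> A -> H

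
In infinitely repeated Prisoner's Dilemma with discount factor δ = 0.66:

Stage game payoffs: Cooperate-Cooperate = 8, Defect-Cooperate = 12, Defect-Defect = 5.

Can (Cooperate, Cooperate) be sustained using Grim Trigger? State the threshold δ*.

δ* = 0.5714; since δ = 0.66 ≥ 0.5714, cooperation can be sustained

Work:
For Grim Trigger:
Cooperate forever: 8/(1-δ)
Defect then punished: 12 + 5·δ/(1-δ)
Need: 8/(1-δ) ≥ 12 + 5·δ/(1-δ)
Solving: δ ≥ (T-R)/(T-P) = (12-8)/(12-5) = 0.5714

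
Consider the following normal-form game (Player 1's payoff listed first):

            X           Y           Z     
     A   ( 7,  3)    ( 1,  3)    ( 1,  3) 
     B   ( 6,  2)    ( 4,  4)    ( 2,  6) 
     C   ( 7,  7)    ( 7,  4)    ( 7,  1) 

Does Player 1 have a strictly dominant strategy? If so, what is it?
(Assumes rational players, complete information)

No strictly dominant strategy exists for Player 1

Work:
A strategy strictly dominates another if it gives a strictly higher payoff against every opponent action. Compare each pair of P1's strategies column-by-column:
  A vs B: [7 vs 6, 1 vs 4, 1 vs 2] → A does not strictly dominate B (column Y: 1 ≤ 4)
  A vs C: [7 vs 7, 1 vs 7, 1 vs 7] → A does not strictly dominate C (column X: 7 ≤ 7)
  B vs A: [6 vs 7, 4 vs 1, 2 vs 1] → B does not strictly dominate A (column X: 6 ≤ 7)
  B vs C: [6 vs 7, 4 vs 7, 2 vs 7] → B does not strictly dominate C (column X: 6 ≤ 7)
  C vs A: [7 vs 7, 7 vs 1, 7 vs 1] → C does not strictly dominate A (column X: 7 ≤ 7)
  C vs B: [7 vs 6, 7 vs 4, 7 vs 2] → C strictly dominates B
No single strategy strictly dominates all others → no strictly dominant strategy.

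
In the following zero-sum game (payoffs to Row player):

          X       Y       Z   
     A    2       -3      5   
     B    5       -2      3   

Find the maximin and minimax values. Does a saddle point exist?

Maximin = -2, Minimax = -2, Saddle: True

Work:
Row minimums: [-3, -2] → maximin = -2
Column maximums: [5, -2, 5] → minimax = -2
Saddle point exists! Game value = -2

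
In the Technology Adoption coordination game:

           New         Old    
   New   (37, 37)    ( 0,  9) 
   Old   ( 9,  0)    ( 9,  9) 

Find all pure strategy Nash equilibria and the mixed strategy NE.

Pure NE: (New, New) and (Old, Old); Mixed NE: p = 0.2432, q = 0.2432

Work:
Check pure NE:
(New, New): (37, 37) - no unilateral deviation beneficial
(Old, Old): (9, 9) - no unilateral deviation beneficial
Mixed NE: P1 plays New with p = 0.2432, P2 plays New with q = 0.2432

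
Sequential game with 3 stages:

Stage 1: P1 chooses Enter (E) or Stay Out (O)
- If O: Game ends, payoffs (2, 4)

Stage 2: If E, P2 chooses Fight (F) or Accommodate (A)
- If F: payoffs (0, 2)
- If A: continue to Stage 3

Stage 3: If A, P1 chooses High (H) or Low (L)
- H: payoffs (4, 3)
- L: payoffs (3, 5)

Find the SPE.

SPE: (E, A, H); Outcome (4, 3)

Work:
Stage 3: P1 chooses H (4 vs 3)
Stage 2: P2: F->2, A->3 (anticipating H). Choose A
Stage 1: P1: O->2, E->4 (anticipating A, H). Choose E
SPE path: E -> A -> H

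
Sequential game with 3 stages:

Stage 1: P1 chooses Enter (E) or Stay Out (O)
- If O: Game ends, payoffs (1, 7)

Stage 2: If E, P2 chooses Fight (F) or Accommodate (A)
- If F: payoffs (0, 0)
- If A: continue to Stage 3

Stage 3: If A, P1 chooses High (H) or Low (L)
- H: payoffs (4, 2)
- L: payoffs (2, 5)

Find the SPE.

SPE: (E, A, H); Outcome (4, 2)

Work:
Stage 3: P1 chooses H (4 vs 2)
Stage 2: P2: F->0, A->2 (anticipating H). Choose A
Stage 1: P1: O->1, E->4 (anticipating A, H). Choose E
SPE path: E -> A -> H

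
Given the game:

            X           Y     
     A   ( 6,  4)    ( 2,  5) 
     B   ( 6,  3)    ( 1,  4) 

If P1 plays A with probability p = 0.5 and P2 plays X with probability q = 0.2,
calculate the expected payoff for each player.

E[P1] = 2.4, E[P2] = 4.3

Work:
E[P1] = p·q·π₁(A,X) + p·(1-q)·π₁(A,Y) + (1-p)·q·π₁(B,X) + (1-p)·(1-q)·π₁(B,Y)
= 0.5·0.2·6 + 0.5·0.8·2 + 0.5·0.2·6 + 0.5·0.8·1
= 2.4

E[P2] = 4.3 (similar calculation)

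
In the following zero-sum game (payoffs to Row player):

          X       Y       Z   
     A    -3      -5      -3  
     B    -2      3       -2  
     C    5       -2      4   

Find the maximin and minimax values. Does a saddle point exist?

Maximin = -2, Minimax = 3, Saddle: False

Work:
Row minimums: [-5, -2, -2] → maximin = -2
Column maximums: [5, 3, 4] → minimax = 3
No saddle point (maximin ≠ minimax). Mixed strategy needed.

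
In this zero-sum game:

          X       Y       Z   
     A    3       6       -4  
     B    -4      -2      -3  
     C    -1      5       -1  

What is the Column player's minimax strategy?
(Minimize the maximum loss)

Column should play Z, value = -1

Work:
Column player minimizes Row's maximum payoff:
Column X: max payoff to Row = 3
Column Y: max payoff to Row = 6
Column Z: max payoff to Row = -1
Minimum is -1, achieved by column Z.
Minimax strategy: Z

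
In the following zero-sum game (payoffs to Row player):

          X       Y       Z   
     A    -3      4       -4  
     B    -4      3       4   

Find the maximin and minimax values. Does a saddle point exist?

Maximin = -4, Minimax = -3, Saddle: False

Work:
Row minimums: [-4, -4] → maximin = -4
Column maximums: [-3, 4, 4] → minimax = -3
No saddle point (maximin ≠ minimax). Mixed strategy needed.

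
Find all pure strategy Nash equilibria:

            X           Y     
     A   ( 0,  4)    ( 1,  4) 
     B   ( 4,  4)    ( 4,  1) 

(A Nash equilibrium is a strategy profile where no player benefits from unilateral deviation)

Nash equilibrium: (B, X)

Work:
Best responses:
  P1 vs X: payoffs [0, 4] → best response B (payoff 4)
  P1 vs Y: payoffs [1, 4] → best response B (payoff 4)
  P2 vs A: payoffs [4, 4] → best response X/Y (payoff 4)
  P2 vs B: payoffs [4, 1] → best response X (payoff 4)
Mutual best responses: (B,X) → Nash equilibria.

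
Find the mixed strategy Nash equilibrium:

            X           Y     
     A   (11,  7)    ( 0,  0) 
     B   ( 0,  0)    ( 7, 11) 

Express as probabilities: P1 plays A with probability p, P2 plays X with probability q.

p = 0.6111, q = 0.3889

Work:
Find probabilities that make opponent indifferent:
P2 chooses q to make P1 indifferent between A and B
P1 chooses p to make P2 indifferent between X and Y
Mixed NE: P1 plays (A: 0.6111, B: 0.3889), P2 plays (X: 0.3889, Y: 0.6111)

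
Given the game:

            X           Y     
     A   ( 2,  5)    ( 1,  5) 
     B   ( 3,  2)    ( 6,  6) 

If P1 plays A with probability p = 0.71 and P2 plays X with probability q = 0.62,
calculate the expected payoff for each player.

E[P1] = 2.3508, E[P2] = 4.5708

Work:
E[P1] = p·q·π₁(A,X) + p·(1-q)·π₁(A,Y) + (1-p)·q·π₁(B,X) + (1-p)·(1-q)·π₁(B,Y)
= 0.71·0.62·2 + 0.71·0.38·1 + 0.29·0.62·3 + 0.29·0.38·6
= 2.3508

E[P2] = 4.5708 (similar calculation)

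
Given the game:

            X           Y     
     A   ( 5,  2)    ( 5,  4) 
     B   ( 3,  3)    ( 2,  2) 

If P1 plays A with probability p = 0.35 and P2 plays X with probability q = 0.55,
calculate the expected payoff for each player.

E[P1] = 3.4075, E[P2] = 2.6725

Work:
E[P1] = p·q·π₁(A,X) + p·(1-q)·π₁(A,Y) + (1-p)·q·π₁(B,X) + (1-p)·(1-q)·π₁(B,Y)
= 0.35·0.55·5 + 0.35·0.45·5 + 0.65·0.55·3 + 0.65·0.45·2
= 3.4075

E[P2] = 2.6725 (similar calculation)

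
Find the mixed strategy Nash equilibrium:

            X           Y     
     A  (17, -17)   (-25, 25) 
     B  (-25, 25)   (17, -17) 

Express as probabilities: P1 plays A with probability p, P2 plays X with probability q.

p = 0.5, q = 0.5

Work:
Find probabilities that make opponent indifferent:
P2 chooses q to make P1 indifferent between A and B
P1 chooses p to make P2 indifferent between X and Y
Mixed NE: P1 plays (A: 0.5, B: 0.5), P2 plays (X: 0.5, Y: 0.5)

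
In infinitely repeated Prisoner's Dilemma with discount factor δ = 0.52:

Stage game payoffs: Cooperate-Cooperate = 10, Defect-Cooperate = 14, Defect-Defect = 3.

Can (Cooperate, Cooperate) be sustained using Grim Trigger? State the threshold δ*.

δ* = 0.3636; since δ = 0.52 ≥ 0.3636, cooperation can be sustained

Work:
For Grim Trigger:
Cooperate forever: 10/(1-δ)
Defect then punished: 14 + 3·δ/(1-δ)
Need: 10/(1-δ) ≥ 14 + 3·δ/(1-δ)
Solving: δ ≥ (T-R)/(T-P) = (14-10)/(14-3) = 0.3636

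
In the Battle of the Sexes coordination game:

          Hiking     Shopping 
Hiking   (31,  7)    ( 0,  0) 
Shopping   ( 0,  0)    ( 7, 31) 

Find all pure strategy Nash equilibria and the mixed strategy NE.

Pure NE: (Hiking, Hiking) and (Shopping, Shopping); Mixed NE: p = 0.8158, q = 0.1842

Work:
Check pure NE:
(Hiking, Hiking): (31, 7) - no unilateral deviation beneficial
(Shopping, Shopping): (7, 31) - no unilateral deviation beneficial
Mixed NE: P1 plays Hiking with p = 0.8158, P2 plays Hiking with q = 0.1842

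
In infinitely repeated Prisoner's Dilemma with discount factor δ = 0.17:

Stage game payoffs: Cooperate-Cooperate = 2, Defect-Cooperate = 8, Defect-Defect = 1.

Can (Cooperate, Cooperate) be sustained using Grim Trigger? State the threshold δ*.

δ* = 0.8571; since δ = 0.17 < 0.8571, cooperation cannot be sustained

Work:
For Grim Trigger:
Cooperate forever: 2/(1-δ)
Defect then punished: 8 + 1·δ/(1-δ)
Need: 2/(1-δ) ≥ 8 + 1·δ/(1-δ)
Solving: δ ≥ (T-R)/(T-P) = (8-2)/(8-1) = 0.8571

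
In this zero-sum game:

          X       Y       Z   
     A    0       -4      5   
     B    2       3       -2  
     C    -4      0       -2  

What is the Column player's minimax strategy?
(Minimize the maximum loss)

Column should play X, value = 2

Work:
Column player minimizes Row's maximum payoff:
Column X: max payoff to Row = 2
Column Y: max payoff to Row = 3
Column Z: max payoff to Row = 5
Minimum is 2, achieved by column X.
Minimax strategy: X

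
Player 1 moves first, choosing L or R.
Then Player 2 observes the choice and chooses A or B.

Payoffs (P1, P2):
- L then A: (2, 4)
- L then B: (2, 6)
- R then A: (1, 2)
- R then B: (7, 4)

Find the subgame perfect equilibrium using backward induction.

P1 plays R, P2 plays B after L and B after R; Payoff (7, 4)

Work:
Backward induction:
After L: P2 chooses B → P1 gets 2
After R: P2 chooses B → P1 gets 7
P1 chooses R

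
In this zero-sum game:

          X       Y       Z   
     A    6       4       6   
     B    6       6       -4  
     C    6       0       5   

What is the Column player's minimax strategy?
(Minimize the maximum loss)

Column should play X or Y or Z (all achieve the minimum), value = 6

Work:
Column player minimizes Row's maximum payoff:
Column X: max payoff to Row = 6
Column Y: max payoff to Row = 6
Column Z: max payoff to Row = 6
Minimum is 6, achieved by columns X, Y, Z (tied).
Each of X or Y or Z is a minimax strategy.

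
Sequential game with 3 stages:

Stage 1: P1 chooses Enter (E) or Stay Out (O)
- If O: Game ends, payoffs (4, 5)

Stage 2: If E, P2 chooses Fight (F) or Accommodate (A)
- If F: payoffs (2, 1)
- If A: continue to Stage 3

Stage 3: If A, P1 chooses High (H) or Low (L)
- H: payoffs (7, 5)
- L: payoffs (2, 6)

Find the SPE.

SPE: (E, A, H); Outcome (7, 5)

Work:
Stage 3: P1 chooses H (7 vs 2)
Stage 2: P2: F->1, A->5 (anticipating H). Choose A
Stage 1: P1: O->4, E->7 (anticipating A, H). Choose E
SPE path: E -> A -> H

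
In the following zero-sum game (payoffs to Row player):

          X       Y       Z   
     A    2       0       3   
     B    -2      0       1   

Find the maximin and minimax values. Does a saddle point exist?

Maximin = 0, Minimax = 0, Saddle: True

Work:
Row minimums: [0, -2] → maximin = 0
Column maximums: [2, 0, 3] → minimax = 0
Saddle point exists! Game value = 0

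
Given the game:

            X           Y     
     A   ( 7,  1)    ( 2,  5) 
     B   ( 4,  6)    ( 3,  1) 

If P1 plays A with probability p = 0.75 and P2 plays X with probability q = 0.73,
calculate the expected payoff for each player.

E[P1] = 5.17, E[P2] = 2.7225

Work:
E[P1] = p·q·π₁(A,X) + p·(1-q)·π₁(A,Y) + (1-p)·q·π₁(B,X) + (1-p)·(1-q)·π₁(B,Y)
= 0.75·0.73·7 + 0.75·0.27·2 + 0.25·0.73·4 + 0.25·0.27·3
= 5.17

E[P2] = 2.7225 (similar calculation)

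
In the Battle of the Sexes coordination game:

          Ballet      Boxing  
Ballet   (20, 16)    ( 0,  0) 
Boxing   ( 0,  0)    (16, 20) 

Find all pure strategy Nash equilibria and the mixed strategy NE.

Pure NE: (Ballet, Ballet) and (Boxing, Boxing); Mixed NE: p = 0.5556, q = 0.4444

Work:
Check pure NE:
(Ballet, Ballet): (20, 16) - no unilateral deviation beneficial
(Boxing, Boxing): (16, 20) - no unilateral deviation beneficial
Mixed NE: P1 plays Ballet with p = 0.5556, P2 plays Ballet with q = 0.4444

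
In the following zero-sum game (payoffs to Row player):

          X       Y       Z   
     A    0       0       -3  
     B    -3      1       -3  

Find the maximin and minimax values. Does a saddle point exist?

Maximin = -3, Minimax = -3, Saddle: True

Work:
Row minimums: [-3, -3] → maximin = -3
Column maximums: [0, 1, -3] → minimax = -3
Saddle point exists! Game value = -3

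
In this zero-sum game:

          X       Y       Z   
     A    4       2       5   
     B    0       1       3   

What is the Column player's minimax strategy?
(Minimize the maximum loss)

Column should play Y, value = 2

Work:
Column player minimizes Row's maximum payoff:
Column X: max payoff to Row = 4
Column Y: max payoff to Row = 2
Column Z: max payoff to Row = 5
Minimum is 2, achieved by column Y.
Minimax strategy: Y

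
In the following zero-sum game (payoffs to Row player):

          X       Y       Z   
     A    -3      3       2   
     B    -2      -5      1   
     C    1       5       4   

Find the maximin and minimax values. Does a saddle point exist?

Maximin = 1, Minimax = 1, Saddle: True

Work:
Row minimums: [-3, -5, 1] → maximin = 1
Column maximums: [1, 5, 4] → minimax = 1
Saddle point exists! Game value = 1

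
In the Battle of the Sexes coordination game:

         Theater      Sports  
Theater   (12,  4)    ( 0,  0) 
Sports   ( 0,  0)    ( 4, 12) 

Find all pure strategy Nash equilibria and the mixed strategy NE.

Pure NE: (Theater, Theater) and (Sports, Sports); Mixed NE: p = 0.75, q = 0.25

Work:
Check pure NE:
(Theater, Theater): (12, 4) - no unilateral deviation beneficial
(Sports, Sports): (4, 12) - no unilateral deviation beneficial
Mixed NE: P1 plays Theater with p = 0.75, P2 plays Theater with q = 0.25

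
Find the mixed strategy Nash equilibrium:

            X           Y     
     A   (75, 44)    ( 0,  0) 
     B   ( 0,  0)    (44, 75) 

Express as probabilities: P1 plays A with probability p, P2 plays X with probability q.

p = 0.6303, q = 0.3697

Work:
Find probabilities that make opponent indifferent:
P2 chooses q to make P1 indifferent between A and B
P1 chooses p to make P2 indifferent between X and Y
Mixed NE: P1 plays (A: 0.6303, B: 0.3697), P2 plays (X: 0.3697, Y: 0.6303)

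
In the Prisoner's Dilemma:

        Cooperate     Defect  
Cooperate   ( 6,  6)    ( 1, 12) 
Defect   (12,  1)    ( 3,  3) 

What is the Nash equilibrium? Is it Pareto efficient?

(Defect, Defect) is NE; not Pareto efficient

Work:
Defect dominates Cooperate for both players:
If P2 cooperates: Defect (12) > Cooperate (6)
If P2 defects: Defect (3) > Cooperate (1)
NE: (Defect, Defect) with payoff (3, 3)
But (Cooperate, Cooperate) = (6, 6) Pareto dominates (3, 3)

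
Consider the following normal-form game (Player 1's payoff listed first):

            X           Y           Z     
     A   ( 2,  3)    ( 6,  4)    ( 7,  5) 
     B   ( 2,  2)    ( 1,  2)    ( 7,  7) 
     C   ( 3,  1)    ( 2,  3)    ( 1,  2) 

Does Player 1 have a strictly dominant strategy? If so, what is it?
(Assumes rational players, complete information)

No strictly dominant strategy exists for Player 1

Work:
A strategy strictly dominates another if it gives a strictly higher payoff against every opponent action. Compare each pair of P1's strategies column-by-column:
  A vs B: [2 vs 2, 6 vs 1, 7 vs 7] → A does not strictly dominate B (column X: 2 ≤ 2)
  A vs C: [2 vs 3, 6 vs 2, 7 vs 1] → A does not strictly dominate C (column X: 2 ≤ 3)
  B vs A: [2 vs 2, 1 vs 6, 7 vs 7] → B does not strictly dominate A (column X: 2 ≤ 2)
  B vs C: [2 vs 3, 1 vs 2, 7 vs 1] → B does not strictly dominate C (column X: 2 ≤ 3)
  C vs A: [3 vs 2, 2 vs 6, 1 vs 7] → C does not strictly dominate A (column Y: 2 ≤ 6)
  C vs B: [3 vs 2, 2 vs 1, 1 vs 7] → C does not strictly dominate B (column Z: 1 ≤ 7)
No single strategy strictly dominates all others → no strictly dominant strategy.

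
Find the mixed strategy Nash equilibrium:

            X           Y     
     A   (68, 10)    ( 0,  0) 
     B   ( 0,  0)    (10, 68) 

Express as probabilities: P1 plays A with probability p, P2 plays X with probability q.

p = 0.8718, q = 0.1282

Work:
Find probabilities that make opponent indifferent:
P2 chooses q to make P1 indifferent between A and B
P1 chooses p to make P2 indifferent between X and Y
Mixed NE: P1 plays (A: 0.8718, B: 0.1282), P2 plays (X: 0.1282, Y: 0.8718)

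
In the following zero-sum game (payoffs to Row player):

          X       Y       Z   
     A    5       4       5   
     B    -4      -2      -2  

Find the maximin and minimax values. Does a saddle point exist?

Maximin = 4, Minimax = 4, Saddle: True

Work:
Row minimums: [4, -4] → maximin = 4
Column maximums: [5, 4, 5] → minimax = 4
Saddle point exists! Game value = 4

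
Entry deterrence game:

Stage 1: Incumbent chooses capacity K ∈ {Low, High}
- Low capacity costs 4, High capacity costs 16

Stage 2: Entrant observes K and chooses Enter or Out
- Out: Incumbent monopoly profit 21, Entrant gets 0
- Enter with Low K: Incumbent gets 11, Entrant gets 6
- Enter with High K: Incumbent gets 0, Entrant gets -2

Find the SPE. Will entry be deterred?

SPE: (Low, Enter|Low, Out|High); Entry not deterred. Incumbent net profit = 7, Entrant gets 6

Work:
After Low K: Entrant enters (6 > 0)
After High K: Entrant stays out (-2 < 0)
Incumbent: Low → 11−4=7, High → 21−16=5
Incumbent chooses Low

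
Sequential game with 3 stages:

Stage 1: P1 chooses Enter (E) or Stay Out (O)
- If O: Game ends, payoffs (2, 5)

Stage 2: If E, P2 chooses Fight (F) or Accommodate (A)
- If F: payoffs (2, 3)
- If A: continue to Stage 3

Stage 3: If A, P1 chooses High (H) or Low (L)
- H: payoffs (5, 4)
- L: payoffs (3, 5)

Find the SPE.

SPE: (E, A, H); Outcome (5, 4)

Work:
Stage 3: P1 chooses H (5 vs 3)
Stage 2: P2: F->3, A->4 (anticipating H). Choose A
Stage 1: P1: O->2, E->5 (anticipating A, H). Choose E
SPE path: E -> A -> H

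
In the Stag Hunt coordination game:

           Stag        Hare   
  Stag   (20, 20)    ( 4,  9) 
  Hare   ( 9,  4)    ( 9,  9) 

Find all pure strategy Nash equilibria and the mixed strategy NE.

Pure NE: (Stag, Stag) and (Hare, Hare); Mixed NE: p = 0.3125, q = 0.3125

Work:
Check pure NE:
(Stag, Stag): (20, 20) - no unilateral deviation beneficial
(Hare, Hare): (9, 9) - no unilateral deviation beneficial
Mixed NE: P1 plays Stag with p = 0.3125, P2 plays Stag with q = 0.3125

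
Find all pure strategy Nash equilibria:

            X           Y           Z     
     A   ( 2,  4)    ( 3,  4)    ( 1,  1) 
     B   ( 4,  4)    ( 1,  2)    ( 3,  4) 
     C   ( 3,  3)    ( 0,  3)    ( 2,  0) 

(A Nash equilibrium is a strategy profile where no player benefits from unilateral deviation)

Nash equilibrium: (A, Y), (B, X), (B, Z)

Work:
Best responses:
  P1 vs X: payoffs [2, 4, 3] → best response B (payoff 4)
  P1 vs Y: payoffs [3, 1, 0] → best response A (payoff 3)
  P1 vs Z: payoffs [1, 3, 2] → best response B (payoff 3)
  P2 vs A: payoffs [4, 4, 1] → best response X/Y (payoff 4)
  P2 vs B: payoffs [4, 2, 4] → best response X/Z (payoff 4)
  P2 vs C: payoffs [3, 3, 0] → best response X/Y (payoff 3)
Mutual best responses: (A,Y), (B,X), (B,Z) → Nash equilibria.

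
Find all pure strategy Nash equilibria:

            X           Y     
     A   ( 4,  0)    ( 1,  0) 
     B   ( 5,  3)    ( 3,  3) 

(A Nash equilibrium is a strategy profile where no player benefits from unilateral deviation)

Nash equilibrium: (B, X), (B, Y)

Work:
Best responses:
  P1 vs X: payoffs [4, 5] → best response B (payoff 5)
  P1 vs Y: payoffs [1, 3] → best response B (payoff 3)
  P2 vs A: payoffs [0, 0] → best response X/Y (payoff 0)
  P2 vs B: payoffs [3, 3] → best response X/Y (payoff 3)
Mutual best responses: (B,X), (B,Y) → Nash equilibria.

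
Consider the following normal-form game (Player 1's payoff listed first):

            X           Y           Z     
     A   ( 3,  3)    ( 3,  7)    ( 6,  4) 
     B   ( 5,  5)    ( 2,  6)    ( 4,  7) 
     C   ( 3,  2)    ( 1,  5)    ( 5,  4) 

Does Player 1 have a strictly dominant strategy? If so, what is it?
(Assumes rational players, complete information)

No strictly dominant strategy exists for Player 1

Work:
A strategy strictly dominates another if it gives a strictly higher payoff against every opponent action. Compare each pair of P1's strategies column-by-column:
  A vs B: [3 vs 5, 3 vs 2, 6 vs 4] → A does not strictly dominate B (column X: 3 ≤ 5)
  A vs C: [3 vs 3, 3 vs 1, 6 vs 5] → A does not strictly dominate C (column X: 3 ≤ 3)
  B vs A: [5 vs 3, 2 vs 3, 4 vs 6] → B does not strictly dominate A (column Y: 2 ≤ 3)
  B vs C: [5 vs 3, 2 vs 1, 4 vs 5] → B does not strictly dominate C (column Z: 4 ≤ 5)
  C vs A: [3 vs 3, 1 vs 3, 5 vs 6] → C does not strictly dominate A (column X: 3 ≤ 3)
  C vs B: [3 vs 5, 1 vs 2, 5 vs 4] → C does not strictly dominate B (column X: 3 ≤ 5)
No single strategy strictly dominates all others → no strictly dominant strategy.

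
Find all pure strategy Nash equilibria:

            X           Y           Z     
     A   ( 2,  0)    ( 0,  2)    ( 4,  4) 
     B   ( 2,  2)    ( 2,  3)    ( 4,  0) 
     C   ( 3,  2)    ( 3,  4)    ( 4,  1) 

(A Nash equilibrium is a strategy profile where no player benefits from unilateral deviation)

Nash equilibrium: (A, Z), (C, Y)

Work:
Best responses:
  P1 vs X: payoffs [2, 2, 3] → best response C (payoff 3)
  P1 vs Y: payoffs [0, 2, 3] → best response C (payoff 3)
  P1 vs Z: payoffs [4, 4, 4] → best response A/B/C (payoff 4)
  P2 vs A: payoffs [0, 2, 4] → best response Z (payoff 4)
  P2 vs B: payoffs [2, 3, 0] → best response Y (payoff 3)
  P2 vs C: payoffs [2, 4, 1] → best response Y (payoff 4)
Mutual best responses: (A,Z), (C,Y) → Nash equilibria.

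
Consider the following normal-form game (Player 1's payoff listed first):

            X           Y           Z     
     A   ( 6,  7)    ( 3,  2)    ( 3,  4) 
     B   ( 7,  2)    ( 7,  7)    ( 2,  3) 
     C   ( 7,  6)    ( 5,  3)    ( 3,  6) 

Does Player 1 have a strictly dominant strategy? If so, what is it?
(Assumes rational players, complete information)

No strictly dominant strategy exists for Player 1

Work:
A strategy strictly dominates another if it gives a strictly higher payoff against every opponent action. Compare each pair of P1's strategies column-by-column:
  A vs B: [6 vs 7, 3 vs 7, 3 vs 2] → A does not strictly dominate B (column X: 6 ≤ 7)
  A vs C: [6 vs 7, 3 vs 5, 3 vs 3] → A does not strictly dominate C (column X: 6 ≤ 7)
  B vs A: [7 vs 6, 7 vs 3, 2 vs 3] → B does not strictly dominate A (column Z: 2 ≤ 3)
  B vs C: [7 vs 7, 7 vs 5, 2 vs 3] → B does not strictly dominate C (column X: 7 ≤ 7)
  C vs A: [7 vs 6, 5 vs 3, 3 vs 3] → C does not strictly dominate A (column Z: 3 ≤ 3)
  C vs B: [7 vs 7, 5 vs 7, 3 vs 2] → C does not strictly dominate B (column X: 7 ≤ 7)
No single strategy strictly dominates all others → no strictly dominant strategy.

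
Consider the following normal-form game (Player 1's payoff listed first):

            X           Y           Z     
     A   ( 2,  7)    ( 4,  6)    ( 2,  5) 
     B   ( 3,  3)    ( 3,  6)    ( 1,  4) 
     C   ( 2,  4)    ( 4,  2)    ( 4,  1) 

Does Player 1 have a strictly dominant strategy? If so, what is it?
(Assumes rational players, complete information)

No strictly dominant strategy exists for Player 1

Work:
A strategy strictly dominates another if it gives a strictly higher payoff against every opponent action. Compare each pair of P1's strategies column-by-column:
  A vs B: [2 vs 3, 4 vs 3, 2 vs 1] → A does not strictly dominate B (column X: 2 ≤ 3)
  A vs C: [2 vs 2, 4 vs 4, 2 vs 4] → A does not strictly dominate C (column X: 2 ≤ 2)
  B vs A: [3 vs 2, 3 vs 4, 1 vs 2] → B does not strictly dominate A (column Y: 3 ≤ 4)
  B vs C: [3 vs 2, 3 vs 4, 1 vs 4] → B does not strictly dominate C (column Y: 3 ≤ 4)
  C vs A: [2 vs 2, 4 vs 4, 4 vs 2] → C does not strictly dominate A (column X: 2 ≤ 2)
  C vs B: [2 vs 3, 4 vs 3, 4 vs 1] → C does not strictly dominate B (column X: 2 ≤ 3)
No single strategy strictly dominates all others → no strictly dominant strategy.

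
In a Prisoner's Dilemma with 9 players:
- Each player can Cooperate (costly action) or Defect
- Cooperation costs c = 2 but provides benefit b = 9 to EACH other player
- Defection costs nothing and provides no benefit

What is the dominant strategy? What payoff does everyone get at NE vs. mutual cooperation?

Dominant: Defect; NE payoff = 0; Coop payoff = 70

Work:
Defect dominates (saves cost c = 2, benefit to others is external)
NE: All defect → everyone gets 0
If all cooperate: each receives (8)×9 - 2 = 70
Social dilemma: 70 > 0 but NE gives 0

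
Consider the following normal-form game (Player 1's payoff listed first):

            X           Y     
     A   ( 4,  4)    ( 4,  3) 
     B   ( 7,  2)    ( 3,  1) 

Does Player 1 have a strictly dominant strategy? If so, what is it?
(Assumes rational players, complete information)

No strictly dominant strategy exists for Player 1

Work:
A strategy strictly dominates another if it gives a strictly higher payoff against every opponent action. Compare each pair of P1's strategies column-by-column:
  A vs B: [4 vs 7, 4 vs 3] → A does not strictly dominate B (column X: 4 ≤ 7)
  B vs A: [7 vs 4, 3 vs 4] → B does not strictly dominate A (column Y: 3 ≤ 4)
No single strategy strictly dominates all others → no strictly dominant strategy.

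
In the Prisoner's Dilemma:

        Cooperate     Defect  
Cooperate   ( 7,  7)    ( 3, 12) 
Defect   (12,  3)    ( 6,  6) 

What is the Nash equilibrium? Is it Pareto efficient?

(Defect, Defect) is NE; not Pareto efficient

Work:
Defect dominates Cooperate for both players:
If P2 cooperates: Defect (12) > Cooperate (7)
If P2 defects: Defect (6) > Cooperate (3)
NE: (Defect, Defect) with payoff (6, 6)
But (Cooperate, Cooperate) = (7, 7) Pareto dominates (6, 6)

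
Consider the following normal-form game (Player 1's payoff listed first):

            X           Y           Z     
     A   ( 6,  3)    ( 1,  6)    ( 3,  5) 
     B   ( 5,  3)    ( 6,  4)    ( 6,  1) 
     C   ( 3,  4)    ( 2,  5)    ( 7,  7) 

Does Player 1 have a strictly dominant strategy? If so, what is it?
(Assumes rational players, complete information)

No strictly dominant strategy exists for Player 1

Work:
A strategy strictly dominates another if it gives a strictly higher payoff against every opponent action. Compare each pair of P1's strategies column-by-column:
  A vs B: [6 vs 5, 1 vs 6, 3 vs 6] → A does not strictly dominate B (column Y: 1 ≤ 6)
  A vs C: [6 vs 3, 1 vs 2, 3 vs 7] → A does not strictly dominate C (column Y: 1 ≤ 2)
  B vs A: [5 vs 6, 6 vs 1, 6 vs 3] → B does not strictly dominate A (column X: 5 ≤ 6)
  B vs C: [5 vs 3, 6 vs 2, 6 vs 7] → B does not strictly dominate C (column Z: 6 ≤ 7)
  C vs A: [3 vs 6, 2 vs 1, 7 vs 3] → C does not strictly dominate A (column X: 3 ≤ 6)
  C vs B: [3 vs 5, 2 vs 6, 7 vs 6] → C does not strictly dominate B (column X: 3 ≤ 5)
No single strategy strictly dominates all others → no strictly dominant strategy.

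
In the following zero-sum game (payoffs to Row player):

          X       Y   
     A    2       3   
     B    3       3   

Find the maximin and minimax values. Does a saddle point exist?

Maximin = 3, Minimax = 3, Saddle: True

Work:
Row minimums: [2, 3] → maximin = 3
Column maximums: [3, 3] → minimax = 3
Saddle point exists! Game value = 3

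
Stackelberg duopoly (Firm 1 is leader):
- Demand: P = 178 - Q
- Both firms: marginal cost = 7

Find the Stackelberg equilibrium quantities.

q₁* (leader) = 85.5, q₂* (follower) = 42.75

Work:
Follower's reaction: q₂ = (a - c - q₁)/2
Leader substitutes: π₁ = q₁·(a - q₁ - (a-c-q₁)/2 - c)
FOC: q₁* = (178 - 7)/2 = 85.50
Then: q₂* = (178 - 7 - 85.5)/2 = 42.75
Leader has first-mover advantage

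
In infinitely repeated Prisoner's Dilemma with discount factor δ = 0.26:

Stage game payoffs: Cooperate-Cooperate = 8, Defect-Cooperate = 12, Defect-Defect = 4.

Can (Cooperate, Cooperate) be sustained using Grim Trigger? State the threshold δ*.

δ* = 0.5; since δ = 0.26 < 0.5, cooperation cannot be sustained

Work:
For Grim Trigger:
Cooperate forever: 8/(1-δ)
Defect then punished: 12 + 4·δ/(1-δ)
Need: 8/(1-δ) ≥ 12 + 4·δ/(1-δ)
Solving: δ ≥ (T-R)/(T-P) = (12-8)/(12-4) = 0.5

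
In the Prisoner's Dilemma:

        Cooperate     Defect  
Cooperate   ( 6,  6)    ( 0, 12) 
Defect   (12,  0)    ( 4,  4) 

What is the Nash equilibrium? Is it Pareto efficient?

(Defect, Defect) is NE; not Pareto efficient

Work:
Defect dominates Cooperate for both players:
If P2 cooperates: Defect (12) > Cooperate (6)
If P2 defects: Defect (4) > Cooperate (0)
NE: (Defect, Defect) with payoff (4, 4)
But (Cooperate, Cooperate) = (6, 6) Pareto dominates (4, 4)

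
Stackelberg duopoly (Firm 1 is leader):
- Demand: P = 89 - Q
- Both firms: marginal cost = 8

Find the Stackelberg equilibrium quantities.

q₁* (leader) = 40.5, q₂* (follower) = 20.25

Work:
Follower's reaction: q₂ = (a - c - q₁)/2
Leader substitutes: π₁ = q₁·(a - q₁ - (a-c-q₁)/2 - c)
FOC: q₁* = (89 - 8)/2 = 40.50
Then: q₂* = (89 - 8 - 40.5)/2 = 20.25
Leader has first-mover advantage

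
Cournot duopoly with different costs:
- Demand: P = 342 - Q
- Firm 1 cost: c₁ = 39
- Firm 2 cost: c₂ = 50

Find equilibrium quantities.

q₁* = 104.67, q₂* = 93.67

Work:
Reaction: q₁ = (342 - 39 - q₂)/2
Reaction: q₂ = (342 - 50 - q₁)/2
Solve simultaneously:
q₁* = (342 - 2×39 + 50)/3 = 104.67
q₂* = (342 - 2×50 + 39)/3 = 93.67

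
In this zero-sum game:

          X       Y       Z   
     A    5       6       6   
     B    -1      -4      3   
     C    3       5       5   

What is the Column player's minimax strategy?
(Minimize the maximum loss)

Column should play X, value = 5

Work:
Column player minimizes Row's maximum payoff:
Column X: max payoff to Row = 5
Column Y: max payoff to Row = 6
Column Z: max payoff to Row = 6
Minimum is 5, achieved by column X.
Minimax strategy: X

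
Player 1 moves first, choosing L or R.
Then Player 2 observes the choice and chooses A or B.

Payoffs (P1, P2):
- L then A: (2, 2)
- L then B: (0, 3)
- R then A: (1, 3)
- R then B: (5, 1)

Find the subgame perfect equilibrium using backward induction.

P1 plays R, P2 plays B after L and A after R; Payoff (1, 3)

Work:
Backward induction:
After L: P2 chooses B → P1 gets 0
After R: P2 chooses A → P1 gets 1
P1 chooses R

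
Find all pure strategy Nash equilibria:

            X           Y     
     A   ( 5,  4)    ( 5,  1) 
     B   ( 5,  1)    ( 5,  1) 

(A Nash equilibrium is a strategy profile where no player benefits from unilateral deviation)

Nash equilibrium: (A, X), (B, X), (B, Y)

Work:
Best responses:
  P1 vs X: payoffs [5, 5] → best response A/B (payoff 5)
  P1 vs Y: payoffs [5, 5] → best response A/B (payoff 5)
  P2 vs A: payoffs [4, 1] → best response X (payoff 4)
  P2 vs B: payoffs [1, 1] → best response X/Y (payoff 1)
Mutual best responses: (A,X), (B,X), (B,Y) → Nash equilibria.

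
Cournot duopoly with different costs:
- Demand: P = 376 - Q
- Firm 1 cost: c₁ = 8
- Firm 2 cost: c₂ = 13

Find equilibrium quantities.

q₁* = 124.33, q₂* = 119.33

Work:
Reaction: q₁ = (376 - 8 - q₂)/2
Reaction: q₂ = (376 - 13 - q₁)/2
Solve simultaneously:
q₁* = (376 - 2×8 + 13)/3 = 124.33
q₂* = (376 - 2×13 + 8)/3 = 119.33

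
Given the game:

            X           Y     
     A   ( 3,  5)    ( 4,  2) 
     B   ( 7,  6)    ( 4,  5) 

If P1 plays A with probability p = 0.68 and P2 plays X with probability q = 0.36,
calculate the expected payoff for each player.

E[P1] = 4.1008, E[P2] = 3.8096

Work:
E[P1] = p·q·π₁(A,X) + p·(1-q)·π₁(A,Y) + (1-p)·q·π₁(B,X) + (1-p)·(1-q)·π₁(B,Y)
= 0.68·0.36·3 + 0.68·0.64·4 + 0.32·0.36·7 + 0.32·0.64·4
= 4.1008

E[P2] = 3.8096 (similar calculation)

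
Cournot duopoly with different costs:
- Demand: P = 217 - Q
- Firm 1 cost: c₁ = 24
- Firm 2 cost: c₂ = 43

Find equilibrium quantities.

q₁* = 70.67, q₂* = 51.67

Work:
Reaction: q₁ = (217 - 24 - q₂)/2
Reaction: q₂ = (217 - 43 - q₁)/2
Solve simultaneously:
q₁* = (217 - 2×24 + 43)/3 = 70.67
q₂* = (217 - 2×43 + 24)/3 = 51.67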